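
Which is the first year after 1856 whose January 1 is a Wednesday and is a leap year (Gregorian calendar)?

1868

Jan 1 advances by 2 weekdays after a leap year and by 1 after a common year.
1856: Jan 1 is Tuesday (leap).
1857: Thursday
1858: Friday
1859: Saturday
1860: Sunday (leap)
1861: Tuesday
1862: Wednesday
1863: Thursday
1864: Friday (leap)
1865: Sunday
1866: Monday
1867: Tuesday
1868: Wednesday (leap)
1868 begins on a Wednesday and is a leap year.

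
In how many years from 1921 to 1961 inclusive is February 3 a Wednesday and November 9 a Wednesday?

Check each year's weekday for February 3 and November 9:
  1921: Thu/Wed  1922: Fri/Thu  1923: Sat/Fri  1924: Sun/Sun  1925: Tue/Mon  1926: Wed/Tue  1927: Thu/Wed  1928: Fri/Fri  1929: Sun/Sat  1930: Mon/Sun  1931: Tue/Mon  1932: Wed/Wed ✓  1933: Fri/Thu  1934: Sat/Fri  …(13 more)…  1948: Tue/Tue  1949: Thu/Wed  1950: Fri/Thu  1951: Sat/Fri  1952: Sun/Sun  1953: Tue/Mon  1954: Wed/Tue  1955: Thu/Wed  1956: Fri/Fri  1957: Sun/Sat  1958: Mon/Sun  1959: Tue/Mon  1960: Wed/Wed ✓  1961: Fri/Thu
Both conditions hold in: 1932, 1960 — 2.

2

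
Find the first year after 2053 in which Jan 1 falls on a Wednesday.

2059

Jan 1 advances by 2 weekdays after a leap year and by 1 after a common year.
2053: Jan 1 is Wednesday.
2054: Thursday
2055: Friday
2056: Saturday (leap)
2057: Monday
2058: Tuesday
2059: Wednesday
2059 begins on a Wednesday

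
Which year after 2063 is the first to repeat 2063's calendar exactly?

Two years share a calendar iff Jan 1 falls on the same weekday and both are leap or both are common. 2063: Jan 1 is Monday, common year.
2064: Jan 1 Tuesday, leap
2065: Jan 1 Thursday, common
2066: Jan 1 Friday, common
2067: Jan 1 Saturday, common
2068: Jan 1 Sunday, leap
2069: Jan 1 Tuesday, common
2070: Jan 1 Wednesday, common
2071: Jan 1 Thursday, common
2072: Jan 1 Friday, leap
2073: Jan 1 Sunday, common
2074: Jan 1 Monday, common
2074 matches on both conditions.

2074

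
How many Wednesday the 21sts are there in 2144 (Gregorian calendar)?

Check the 21st of each month of 2144: Jan 21: Tue, Feb 21: Fri, Mar 21: Sat, Apr 21: Tue, May 21: Thu, Jun 21: Sun, Jul 21: Tue, Aug 21: Fri, Sep 21: Mon, Oct 21: Wed, Nov 21: Sat, Dec 21: Mon.
Wednesday occurs in October — 1 month.

1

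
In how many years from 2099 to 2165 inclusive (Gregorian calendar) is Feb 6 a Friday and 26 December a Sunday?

2

Check each year's weekday for Feb 6 and 26 December:
  2099: Fri/Sat  2100: Sat/Sun  2101: Sun/Mon  2102: Mon/Tue  2103: Tue/Wed  2104: Wed/Fri  2105: Fri/Sat  2106: Sat/Sun  2107: Sun/Mon  2108: Mon/Wed  2109: Wed/Thu  2110: Thu/Fri  2111: Fri/Sat  2112: Sat/Mon  …(39 more)…  2152: Sun/Tue  2153: Tue/Wed  2154: Wed/Thu  2155: Thu/Fri  2156: Fri/Sun ✓  2157: Sun/Mon  2158: Mon/Tue  2159: Tue/Wed  2160: Wed/Fri  2161: Fri/Sat  2162: Sat/Sun  2163: Sun/Mon  2164: Mon/Wed  2165: Wed/Thu
Both conditions hold in: 2128, 2156 — 2.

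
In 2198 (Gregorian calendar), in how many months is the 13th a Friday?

2

Check the 13th of each month of 2198: Jan 13: Sat, Feb 13: Tue, Mar 13: Tue, Apr 13: Fri, May 13: Sun, Jun 13: Wed, Jul 13: Fri, Aug 13: Mon, Sep 13: Thu, Oct 13: Sat, Nov 13: Tue, Dec 13: Thu.
Friday occurs in April, July — 2 months.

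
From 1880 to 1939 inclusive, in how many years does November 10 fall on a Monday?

Track November 10's weekday year by year (advancing +1, or +2 across a Feb 29):
  1880: Wed  1881: Thu (+1)  1882: Fri (+1)  1883: Sat (+1)  1884: Mon (+2) ✓
  1885: Tue (+1)  1886: Wed (+1)  1887: Thu (+1)  1888: Sat (+2)  1889: Sun (+1)
  1890: Mon (+1) ✓  1891: Tue (+1)  1892: Thu (+2)  1893: Fri (+1)  … (32 more years) …
  1926: Wed (+1)  1927: Thu (+1)  1928: Sat (+2)  1929: Sun (+1)  1930: Mon (+1) ✓
  1931: Tue (+1)  1932: Thu (+2)  1933: Fri (+1)  1934: Sat (+1)  1935: Sun (+1)
  1936: Tue (+2)  1937: Wed (+1)  1938: Thu (+1)  1939: Fri (+1)
Monday years: 1884, 1890, 1902, 1913, 1919, 1924, 1930 — 7 in total.

7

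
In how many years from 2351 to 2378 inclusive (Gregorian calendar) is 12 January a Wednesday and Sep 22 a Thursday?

Check each year's weekday for 12 January and Sep 22:
  2351: Fri/Sat  2352: Sat/Mon  2353: Mon/Tue  2354: Tue/Wed  2355: Wed/Thu ✓  2356: Thu/Sat  2357: Sat/Sun  2358: Sun/Mon  2359: Mon/Tue  2360: Tue/Thu  2361: Thu/Fri  2362: Fri/Sat  2363: Sat/Sun  2364: Sun/Tue  2365: Tue/Wed  2366: Wed/Thu ✓  2367: Thu/Fri  2368: Fri/Sun  2369: Sun/Mon  2370: Mon/Tue  2371: Tue/Wed  2372: Wed/Fri  2373: Fri/Sat  2374: Sat/Sun  2375: Sun/Mon  2376: Mon/Wed  2377: Wed/Thu ✓  2378: Thu/Fri
Both conditions hold in: 2355, 2366, 2377 — 3.

3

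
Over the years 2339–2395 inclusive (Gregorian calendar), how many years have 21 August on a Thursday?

8

Track 21 August's weekday year by year (advancing +1, or +2 across a Feb 29):
  2339: Mon  2340: Wed (+2)  2341: Thu (+1) ✓  2342: Fri (+1)  2343: Sat (+1)
  2344: Mon (+2)  2345: Tue (+1)  2346: Wed (+1)  2347: Thu (+1) ✓  2348: Sat (+2)
  2349: Sun (+1)  2350: Mon (+1)  2351: Tue (+1)  2352: Thu (+2) ✓  … (29 more years) …
  2382: Sat (+1)  2383: Sun (+1)  2384: Tue (+2)  2385: Wed (+1)  2386: Thu (+1) ✓
  2387: Fri (+1)  2388: Sun (+2)  2389: Mon (+1)  2390: Tue (+1)  2391: Wed (+1)
  2392: Fri (+2)  2393: Sat (+1)  2394: Sun (+1)  2395: Mon (+1)
Thursday years: 2341, 2347, 2352, 2358, 2369, 2375, 2380, 2386 — 8 in total.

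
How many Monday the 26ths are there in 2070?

1

Check the 26th of each month of 2070: Jan 26: Sun, Feb 26: Wed, Mar 26: Wed, Apr 26: Sat, May 26: Mon, Jun 26: Thu, Jul 26: Sat, Aug 26: Tue, Sep 26: Fri, Oct 26: Sun, Nov 26: Wed, Dec 26: Fri.
Monday occurs in May — 1 month.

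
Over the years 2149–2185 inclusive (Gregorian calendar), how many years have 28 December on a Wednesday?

Track 28 December's weekday year by year (advancing +1, or +2 across a Feb 29):
  2149: Sun  2150: Mon (+1)  2151: Tue (+1)  2152: Thu (+2)  2153: Fri (+1)
  2154: Sat (+1)  2155: Sun (+1)  2156: Tue (+2)  2157: Wed (+1) ✓  2158: Thu (+1)
  2159: Fri (+1)  2160: Sun (+2)  2161: Mon (+1)  2162: Tue (+1)  … (9 more years) …
  2172: Mon (+2)  2173: Tue (+1)  2174: Wed (+1) ✓  2175: Thu (+1)  2176: Sat (+2)
  2177: Sun (+1)  2178: Mon (+1)  2179: Tue (+1)  2180: Thu (+2)  2181: Fri (+1)
  2182: Sat (+1)  2183: Sun (+1)  2184: Tue (+2)  2185: Wed (+1) ✓
Wednesday years: 2157, 2163, 2168, 2174, 2185 — 5 in total.

5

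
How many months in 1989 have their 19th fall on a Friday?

Check the 19th of each month of 1989: Jan 19: Thu, Feb 19: Sun, Mar 19: Sun, Apr 19: Wed, May 19: Fri, Jun 19: Mon, Jul 19: Wed, Aug 19: Sat, Sep 19: Tue, Oct 19: Thu, Nov 19: Sun, Dec 19: Tue.
Friday occurs in May — 1 month.

1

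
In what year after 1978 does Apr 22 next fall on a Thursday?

1982

From one year to the next, a fixed date's weekday advances by 1, or by 2 when a Feb 29 lies between the two dates.
1978: April 22 is Saturday.
1979: Sunday (+1)
1980: Tuesday (+2)
1981: Wednesday (+1)
1982: Thursday (+1)
Apr 22 falls on a Thursday in 1982.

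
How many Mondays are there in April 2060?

4

April 2060 has 30 days and begins on Thursday.
The first Monday is April 5.
Mondays fall on 5, 12, 19, 26 — that's 4.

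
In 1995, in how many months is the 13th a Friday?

Check the 13th of each month of 1995: Jan 13: Fri, Feb 13: Mon, Mar 13: Mon, Apr 13: Thu, May 13: Sat, Jun 13: Tue, Jul 13: Thu, Aug 13: Sun, Sep 13: Wed, Oct 13: Fri, Nov 13: Mon, Dec 13: Wed.
Friday occurs in January, October — 2 months.

2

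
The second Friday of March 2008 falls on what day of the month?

March 1, 2008 is a Saturday, so the first Friday is the 7th.
The second Friday is 7 + 7 = 14.

14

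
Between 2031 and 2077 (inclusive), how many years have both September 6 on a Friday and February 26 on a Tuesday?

Check each year's weekday for September 6 and February 26:
  2031: Sat/Wed  2032: Mon/Thu  2033: Tue/Sat  2034: Wed/Sun  2035: Thu/Mon  2036: Sat/Tue  2037: Sun/Thu  2038: Mon/Fri  2039: Tue/Sat  2040: Thu/Sun  2041: Fri/Tue ✓  2042: Sat/Wed  2043: Sun/Thu  2044: Tue/Fri  …(19 more)…  2064: Sat/Tue  2065: Sun/Thu  2066: Mon/Fri  2067: Tue/Sat  2068: Thu/Sun  2069: Fri/Tue ✓  2070: Sat/Wed  2071: Sun/Thu  2072: Tue/Fri  2073: Wed/Sun  2074: Thu/Mon  2075: Fri/Tue ✓  2076: Sun/Wed  2077: Mon/Fri
Both conditions hold in: 2041, 2047, 2058, 2069, 2075 — 5.

5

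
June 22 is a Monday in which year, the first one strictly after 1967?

1970

From one year to the next, a fixed date's weekday advances by 1, or by 2 when a Feb 29 lies between the two dates.
1967: June 22 is Thursday.
1968: Saturday (+2)
1969: Sunday (+1)
1970: Monday (+1)
June 22 falls on a Monday in 1970.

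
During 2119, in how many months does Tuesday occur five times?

A month of length L has five Tuesdays iff its first Tuesday is on day ≤ L−28 (so day 1–3 in a 31-day month, 1–2 in a 30-day month, day 1 in a leap February).
Checking each month of 2119: Jan starts Sun (31d) ✓; Feb starts Wed (28d); Mar starts Wed (31d); Apr starts Sat (30d); May starts Mon (31d) ✓; Jun starts Thu (30d); Jul starts Sat (31d); Aug starts Tue (31d) ✓; Sep starts Fri (30d); Oct starts Sun (31d) ✓; Nov starts Wed (30d); Dec starts Fri (31d).
Five-Tuesday months: January, May, August, October → 4.

4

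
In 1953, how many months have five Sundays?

A month of length L has five Sundays iff its first Sunday is on day ≤ L−28 (so day 1–3 in a 31-day month, 1–2 in a 30-day month, day 1 in a leap February).
Checking each month of 1953: Jan starts Thu (31d); Feb starts Sun (28d); Mar starts Sun (31d) ✓; Apr starts Wed (30d); May starts Fri (31d) ✓; Jun starts Mon (30d); Jul starts Wed (31d); Aug starts Sat (31d) ✓; Sep starts Tue (30d); Oct starts Thu (31d); Nov starts Sun (30d) ✓; Dec starts Tue (31d).
Five-Sunday months: March, May, August, November → 4.

4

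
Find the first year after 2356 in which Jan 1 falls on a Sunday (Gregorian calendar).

2361

Jan 1 advances by 2 weekdays after a leap year and by 1 after a common year.
2356: Jan 1 is Sunday (leap).
2357: Tuesday
2358: Wednesday
2359: Thursday
2360: Friday (leap)
2361: Sunday
2361 begins on a Sunday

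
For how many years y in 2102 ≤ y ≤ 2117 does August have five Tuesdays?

6

August has 31 days; it has five Tuesdays when Tuesday falls among the first (month-length − 28) days — i.e. when August 1 is one of Tuesday/Monday/Sunday.
August 1 by year: 2102:Tue✓ 2103:Wed 2104:Fri 2105:Sat 2106:Sun✓ 2107:Mon✓ 2108:Wed 2109:Thu 2110:Fri 2111:Sat 2112:Mon✓ 2113:Tue✓ 2114:Wed 2115:Thu 2116:Sat 2117:Sun✓
Years with five Tuesdays: 2102, 2106, 2107, 2112, 2113, 2117 → 6.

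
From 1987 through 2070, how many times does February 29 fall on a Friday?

Leap years in 1987–2070: 21 of them.
Feb 29 weekday advances by 5 (mod 7) from one leap year to the next four years later (or differs when a century non-leap intervenes).
Leap-day weekdays: 1988:Mon 1992:Sat 1996:Thu 2000:Tue 2004:Sun 2008:Fri✓ 2012:Wed 2016:Mon 2020:Sat 2024:Thu 2028:Tue 2032:Sun 2036:Fri✓ 2040:Wed 2044:Mon 2048:Sat 2052:Thu 2056:Tue 2060:Sun 2064:Fri✓ 2068:Wed
Friday: 2008, 2036, 2064 → 3.

3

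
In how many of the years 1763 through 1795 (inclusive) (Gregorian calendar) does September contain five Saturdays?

9

September has 30 days; it has five Saturdays when Saturday falls among the first (month-length − 28) days — i.e. when September 1 is one of Saturday/Friday.
September 1 by year: 1763:Thu 1764:Sat✓ 1765:Sun 1766:Mon 1767:Tue 1768:Thu 1769:Fri✓ 1770:Sat✓ 1771:Sun 1772:Tue 1773:Wed 1774:Thu 1775:Fri✓ 1776:Sun 1777:Mon …(3 more)… 1781:Sat✓ 1782:Sun 1783:Mon 1784:Wed 1785:Thu 1786:Fri✓ 1787:Sat✓ 1788:Mon 1789:Tue 1790:Wed 1791:Thu 1792:Sat✓ 1793:Sun 1794:Mon 1795:Tue
Years with five Saturdays: 1764, 1769, 1770, 1775, 1780, 1781, 1786, 1787, 1792 → 9.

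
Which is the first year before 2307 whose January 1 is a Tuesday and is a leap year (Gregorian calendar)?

Jan 1 advances by 2 weekdays after a leap year and by 1 after a common year.
2307: Jan 1 is Tuesday.
2306: Monday
2305: Sunday
2304: Friday (leap)
2303: Thursday
2302: Wednesday
2301: Tuesday
2300: Monday
2299: Sunday
2298: Saturday
2297: Friday
2296: Wednesday (leap)
2295: Tuesday
2294: Monday
2293: Sunday
2292: Friday (leap)
2291: Thursday
2290: Wednesday
2289: Tuesday
2288: Sunday (leap)
2287: Saturday
2286: Friday
2285: Thursday
2284: Tuesday (leap)
2284 begins on a Tuesday and is a leap year.

2284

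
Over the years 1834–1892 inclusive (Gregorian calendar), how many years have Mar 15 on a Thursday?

8

Track Mar 15's weekday year by year (advancing +1, or +2 across a Feb 29):
  1834: Sat  1835: Sun (+1)  1836: Tue (+2)  1837: Wed (+1)  1838: Thu (+1) ✓
  1839: Fri (+1)  1840: Sun (+2)  1841: Mon (+1)  1842: Tue (+1)  1843: Wed (+1)
  1844: Fri (+2)  1845: Sat (+1)  1846: Sun (+1)  1847: Mon (+1)  … (31 more years) …
  1879: Sat (+1)  1880: Mon (+2)  1881: Tue (+1)  1882: Wed (+1)  1883: Thu (+1) ✓
  1884: Sat (+2)  1885: Sun (+1)  1886: Mon (+1)  1887: Tue (+1)  1888: Thu (+2) ✓
  1889: Fri (+1)  1890: Sat (+1)  1891: Sun (+1)  1892: Tue (+2)
Thursday years: 1838, 1849, 1855, 1860, 1866, 1877, 1883, 1888 — 8 in total.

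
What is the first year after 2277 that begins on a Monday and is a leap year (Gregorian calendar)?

2312

Jan 1 advances by 2 weekdays after a leap year and by 1 after a common year.
2277: Jan 1 is Monday.
2278: Tuesday
2279: Wednesday
2280: Thursday (leap)
2281: Saturday
2282: Sunday
2283: Monday
2284: Tuesday (leap)
2285: Thursday
2286: Friday
2287: Saturday
2288: Sunday (leap)
2289: Tuesday
2290: Wednesday
2291: Thursday
2292: Friday (leap)
2293: Sunday
2294: Monday
2295: Tuesday
2296: Wednesday (leap)
2297: Friday
2298: Saturday
2299: Sunday
2300: Monday
2301: Tuesday
2302: Wednesday
2303: Thursday
2304: Friday (leap)
2305: Sunday
2306: Monday
2307: Tuesday
2308: Wednesday (leap)
2309: Friday
2310: Saturday
2311: Sunday
2312: Monday (leap)
2312 begins on a Monday and is a leap year.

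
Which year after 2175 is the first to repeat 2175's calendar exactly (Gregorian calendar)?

2186

Two years share a calendar iff Jan 1 falls on the same weekday and both are leap or both are common. 2175: Jan 1 is Sunday, common year.
2176: Jan 1 Monday, leap
2177: Jan 1 Wednesday, common
2178: Jan 1 Thursday, common
2179: Jan 1 Friday, common
2180: Jan 1 Saturday, leap
2181: Jan 1 Monday, common
2182: Jan 1 Tuesday, common
2183: Jan 1 Wednesday, common
2184: Jan 1 Thursday, leap
2185: Jan 1 Saturday, common
2186: Jan 1 Sunday, common
2186 matches on both conditions.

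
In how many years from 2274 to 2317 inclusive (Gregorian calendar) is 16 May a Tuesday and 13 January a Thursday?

Check each year's weekday for 16 May and 13 January:
  2274: Sat/Tue  2275: Sun/Wed  2276: Tue/Thu ✓  2277: Wed/Sat  2278: Thu/Sun  2279: Fri/Mon  2280: Sun/Tue  2281: Mon/Thu  2282: Tue/Fri  2283: Wed/Sat  2284: Fri/Sun  2285: Sat/Tue  2286: Sun/Wed  2287: Mon/Thu  …(16 more)…  2304: Mon/Wed  2305: Tue/Fri  2306: Wed/Sat  2307: Thu/Sun  2308: Sat/Mon  2309: Sun/Wed  2310: Mon/Thu  2311: Tue/Fri  2312: Thu/Sat  2313: Fri/Mon  2314: Sat/Tue  2315: Sun/Wed  2316: Tue/Thu ✓  2317: Wed/Sat
Both conditions hold in: 2276, 2316 — 2.

2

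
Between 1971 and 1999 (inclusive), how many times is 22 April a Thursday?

Track 22 April's weekday year by year (advancing +1, or +2 across a Feb 29):
  1971: Thu ✓  1972: Sat (+2)  1973: Sun (+1)  1974: Mon (+1)  1975: Tue (+1)
  1976: Thu (+2) ✓  1977: Fri (+1)  1978: Sat (+1)  1979: Sun (+1)  1980: Tue (+2)
  1981: Wed (+1)  1982: Thu (+1) ✓  1983: Fri (+1)  1984: Sun (+2)  1985: Mon (+1)
  1986: Tue (+1)  1987: Wed (+1)  1988: Fri (+2)  1989: Sat (+1)  1990: Sun (+1)
  1991: Mon (+1)  1992: Wed (+2)  1993: Thu (+1) ✓  1994: Fri (+1)  1995: Sat (+1)
  1996: Mon (+2)  1997: Tue (+1)  1998: Wed (+1)  1999: Thu (+1) ✓
Thursday years: 1971, 1976, 1982, 1993, 1999 — 5 in total.

5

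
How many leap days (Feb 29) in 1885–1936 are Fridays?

Leap years in 1885–1936: 12 of them.
Feb 29 weekday advances by 5 (mod 7) from one leap year to the next four years later (or differs when a century non-leap intervenes).
Leap-day weekdays: 1888:Wed 1892:Mon 1896:Sat 1904:Mon 1908:Sat 1912:Thu 1916:Tue 1920:Sun 1924:Fri✓ 1928:Wed 1932:Mon 1936:Sat
Friday: 1924 → 1.

1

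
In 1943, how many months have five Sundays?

4

A month of length L has five Sundays iff its first Sunday is on day ≤ L−28 (so day 1–3 in a 31-day month, 1–2 in a 30-day month, day 1 in a leap February).
Checking each month of 1943: Jan starts Fri (31d) ✓; Feb starts Mon (28d); Mar starts Mon (31d); Apr starts Thu (30d); May starts Sat (31d) ✓; Jun starts Tue (30d); Jul starts Thu (31d); Aug starts Sun (31d) ✓; Sep starts Wed (30d); Oct starts Fri (31d) ✓; Nov starts Mon (30d); Dec starts Wed (31d).
Five-Sunday months: January, May, August, October → 4.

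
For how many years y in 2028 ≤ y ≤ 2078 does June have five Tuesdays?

14

June has 30 days; it has five Tuesdays when Tuesday falls among the first (month-length − 28) days — i.e. when June 1 is one of Tuesday/Monday.
June 1 by year: 2028:Thu 2029:Fri 2030:Sat 2031:Sun 2032:Tue✓ 2033:Wed 2034:Thu 2035:Fri 2036:Sun 2037:Mon✓ 2038:Tue✓ 2039:Wed 2040:Fri 2041:Sat 2042:Sun …(21 more)… 2064:Sun 2065:Mon✓ 2066:Tue✓ 2067:Wed 2068:Fri 2069:Sat 2070:Sun 2071:Mon✓ 2072:Wed 2073:Thu 2074:Fri 2075:Sat 2076:Mon✓ 2077:Tue✓ 2078:Wed
Years with five Tuesdays: 2032, 2037, 2038, 2043, 2048, 2049, 2054, 2055, 2060, 2065, 2066, 2071, 2076, 2077 → 14.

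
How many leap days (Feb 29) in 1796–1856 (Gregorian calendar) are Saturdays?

2

Leap years in 1796–1856: 15 of them.
Feb 29 weekday advances by 5 (mod 7) from one leap year to the next four years later (or differs when a century non-leap intervenes).
Leap-day weekdays: 1796:Mon 1804:Wed 1808:Mon 1812:Sat✓ 1816:Thu 1820:Tue 1824:Sun 1828:Fri 1832:Wed 1836:Mon 1840:Sat✓ 1844:Thu 1848:Tue 1852:Sun 1856:Fri
Saturday: 1812, 1840 → 2.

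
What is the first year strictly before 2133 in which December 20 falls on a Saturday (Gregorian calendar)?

From one year to the next, a fixed date's weekday advances by 1, or by 2 when a Feb 29 lies between the two dates.
2133: December 20 is Sunday.
2132: Saturday (−1)
December 20 falls on a Saturday in 2132.

2132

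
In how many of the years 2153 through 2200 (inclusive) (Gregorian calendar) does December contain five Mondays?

December has 31 days; it has five Mondays when Monday falls among the first (month-length − 28) days — i.e. when December 1 is one of Monday/Sunday/Saturday.
December 1 by year: 2153:Sat✓ 2154:Sun✓ 2155:Mon✓ 2156:Wed 2157:Thu 2158:Fri 2159:Sat✓ 2160:Mon✓ 2161:Tue 2162:Wed 2163:Thu 2164:Sat✓ 2165:Sun✓ 2166:Mon✓ 2167:Tue …(18 more)… 2186:Fri 2187:Sat✓ 2188:Mon✓ 2189:Tue 2190:Wed 2191:Thu 2192:Sat✓ 2193:Sun✓ 2194:Mon✓ 2195:Tue 2196:Thu 2197:Fri 2198:Sat✓ 2199:Sun✓ 2200:Mon✓
Years with five Mondays: 2153, 2154, 2155, 2159, 2160, 2164, 2165, 2166, 2170, 2171, 2176, 2177, 2181, 2182, 2183, 2187, 2188, 2192, 2193, 2194, 2198, 2199, 2200 → 23.

23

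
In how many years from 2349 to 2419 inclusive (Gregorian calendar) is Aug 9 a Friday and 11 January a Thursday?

2

Check each year's weekday for Aug 9 and 11 January:
  2349: Tue/Tue  2350: Wed/Wed  2351: Thu/Thu  2352: Sat/Fri  2353: Sun/Sun  2354: Mon/Mon  2355: Tue/Tue  2356: Thu/Wed  2357: Fri/Fri  2358: Sat/Sat  2359: Sun/Sun  2360: Tue/Mon  2361: Wed/Wed  2362: Thu/Thu  …(43 more)…  2406: Wed/Wed  2407: Thu/Thu  2408: Sat/Fri  2409: Sun/Sun  2410: Mon/Mon  2411: Tue/Tue  2412: Thu/Wed  2413: Fri/Fri  2414: Sat/Sat  2415: Sun/Sun  2416: Tue/Mon  2417: Wed/Wed  2418: Thu/Thu  2419: Fri/Fri
Both conditions hold in: 2368, 2396 — 2.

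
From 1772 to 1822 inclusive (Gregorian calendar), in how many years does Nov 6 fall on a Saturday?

Track Nov 6's weekday year by year (advancing +1, or +2 across a Feb 29):
  1772: Fri  1773: Sat (+1) ✓  1774: Sun (+1)  1775: Mon (+1)  1776: Wed (+2)
  1777: Thu (+1)  1778: Fri (+1)  1779: Sat (+1) ✓  1780: Mon (+2)  1781: Tue (+1)
  1782: Wed (+1)  1783: Thu (+1)  1784: Sat (+2) ✓  1785: Sun (+1)  … (23 more years) …
  1809: Mon (+1)  1810: Tue (+1)  1811: Wed (+1)  1812: Fri (+2)  1813: Sat (+1) ✓
  1814: Sun (+1)  1815: Mon (+1)  1816: Wed (+2)  1817: Thu (+1)  1818: Fri (+1)
  1819: Sat (+1) ✓  1820: Mon (+2)  1821: Tue (+1)  1822: Wed (+1)
Saturday years: 1773, 1779, 1784, 1790, 1802, 1813, 1819 — 7 in total.

7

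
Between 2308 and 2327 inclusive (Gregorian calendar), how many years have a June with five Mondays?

June has 30 days; it has five Mondays when Monday falls among the first (month-length − 28) days — i.e. when June 1 is one of Monday/Sunday.
June 1 by year: 2308:Mon✓ 2309:Tue 2310:Wed 2311:Thu 2312:Sat 2313:Sun✓ 2314:Mon✓ 2315:Tue 2316:Thu 2317:Fri 2318:Sat 2319:Sun✓ 2320:Tue 2321:Wed 2322:Thu 2323:Fri 2324:Sun✓ 2325:Mon✓ 2326:Tue 2327:Wed
Years with five Mondays: 2308, 2313, 2314, 2319, 2324, 2325 → 6.

6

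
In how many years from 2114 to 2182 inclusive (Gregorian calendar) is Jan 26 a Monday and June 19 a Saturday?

2

Check each year's weekday for Jan 26 and June 19:
  2114: Fri/Tue  2115: Sat/Wed  2116: Sun/Fri  2117: Tue/Sat  2118: Wed/Sun  2119: Thu/Mon  2120: Fri/Wed  2121: Sun/Thu  2122: Mon/Fri  2123: Tue/Sat  2124: Wed/Mon  2125: Fri/Tue  2126: Sat/Wed  2127: Sun/Thu  …(41 more)…  2169: Thu/Mon  2170: Fri/Tue  2171: Sat/Wed  2172: Sun/Fri  2173: Tue/Sat  2174: Wed/Sun  2175: Thu/Mon  2176: Fri/Wed  2177: Sun/Thu  2178: Mon/Fri  2179: Tue/Sat  2180: Wed/Mon  2181: Fri/Tue  2182: Sat/Wed
Both conditions hold in: 2128, 2156 — 2.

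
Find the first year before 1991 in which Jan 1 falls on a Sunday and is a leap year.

1984

Jan 1 advances by 2 weekdays after a leap year and by 1 after a common year.
1991: Jan 1 is Tuesday.
1990: Monday
1989: Sunday
1988: Friday (leap)
1987: Thursday
1986: Wednesday
1985: Tuesday
1984: Sunday (leap)
1984 begins on a Sunday and is a leap year.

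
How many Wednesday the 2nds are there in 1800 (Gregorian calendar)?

2

Check the 2nd of each month of 1800: Jan 2: Thu, Feb 2: Sun, Mar 2: Sun, Apr 2: Wed, May 2: Fri, Jun 2: Mon, Jul 2: Wed, Aug 2: Sat, Sep 2: Tue, Oct 2: Thu, Nov 2: Sun, Dec 2: Tue.
Wednesday occurs in April, July — 2 months.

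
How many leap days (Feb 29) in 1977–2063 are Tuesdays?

3

Leap years in 1977–2063: 21 of them.
Feb 29 weekday advances by 5 (mod 7) from one leap year to the next four years later (or differs when a century non-leap intervenes).
Leap-day weekdays: 1980:Fri 1984:Wed 1988:Mon 1992:Sat 1996:Thu 2000:Tue✓ 2004:Sun 2008:Fri 2012:Wed 2016:Mon 2020:Sat 2024:Thu 2028:Tue✓ 2032:Sun 2036:Fri 2040:Wed 2044:Mon 2048:Sat 2052:Thu 2056:Tue✓ 2060:Sun
Tuesday: 2000, 2028, 2056 → 3.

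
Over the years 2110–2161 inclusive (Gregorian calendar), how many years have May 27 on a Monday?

7

Track May 27's weekday year by year (advancing +1, or +2 across a Feb 29):
  2110: Tue  2111: Wed (+1)  2112: Fri (+2)  2113: Sat (+1)  2114: Sun (+1)
  2115: Mon (+1) ✓  2116: Wed (+2)  2117: Thu (+1)  2118: Fri (+1)  2119: Sat (+1)
  2120: Mon (+2) ✓  2121: Tue (+1)  2122: Wed (+1)  2123: Thu (+1)  … (24 more years) …
  2148: Mon (+2) ✓  2149: Tue (+1)  2150: Wed (+1)  2151: Thu (+1)  2152: Sat (+2)
  2153: Sun (+1)  2154: Mon (+1) ✓  2155: Tue (+1)  2156: Thu (+2)  2157: Fri (+1)
  2158: Sat (+1)  2159: Sun (+1)  2160: Tue (+2)  2161: Wed (+1)
Monday years: 2115, 2120, 2126, 2137, 2143, 2148, 2154 — 7 in total.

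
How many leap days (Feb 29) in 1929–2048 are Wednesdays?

4

Leap years in 1929–2048: 30 of them.
Feb 29 weekday advances by 5 (mod 7) from one leap year to the next four years later (or differs when a century non-leap intervenes).
Leap-day weekdays: 1932:Mon 1936:Sat 1940:Thu 1944:Tue 1948:Sun 1952:Fri 1956:Wed✓ 1960:Mon 1964:Sat 1968:Thu 1972:Tue 1976:Sun 1980:Fri …(4 more)… 2000:Tue 2004:Sun 2008:Fri 2012:Wed✓ 2016:Mon 2020:Sat 2024:Thu 2028:Tue 2032:Sun 2036:Fri 2040:Wed✓ 2044:Mon 2048:Sat
Wednesday: 1956, 1984, 2012, 2040 → 4.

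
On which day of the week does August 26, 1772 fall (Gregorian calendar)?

Wednesday

January 1, 1772 is a Wednesday.
August 26 is day 239 of the year, i.e. 238 days after Jan 1.
238 mod 7 = 0, so advance 0 weekdays from Wednesday: Wednesday.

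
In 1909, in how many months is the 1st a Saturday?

Check the 1st of each month of 1909: Jan 1: Fri, Feb 1: Mon, Mar 1: Mon, Apr 1: Thu, May 1: Sat, Jun 1: Tue, Jul 1: Thu, Aug 1: Sun, Sep 1: Wed, Oct 1: Fri, Nov 1: Mon, Dec 1: Wed.
Saturday occurs in May — 1 month.

1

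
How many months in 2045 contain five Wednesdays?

A month of length L has five Wednesdays iff its first Wednesday is on day ≤ L−28 (so day 1–3 in a 31-day month, 1–2 in a 30-day month, day 1 in a leap February).
Checking each month of 2045: Jan starts Sun (31d); Feb starts Wed (28d); Mar starts Wed (31d) ✓; Apr starts Sat (30d); May starts Mon (31d) ✓; Jun starts Thu (30d); Jul starts Sat (31d); Aug starts Tue (31d) ✓; Sep starts Fri (30d); Oct starts Sun (31d); Nov starts Wed (30d) ✓; Dec starts Fri (31d).
Five-Wednesday months: March, May, August, November → 4.

4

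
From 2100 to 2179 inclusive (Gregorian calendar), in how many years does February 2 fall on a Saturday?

Track February 2's weekday year by year (advancing +1, or +2 across a Feb 29):
  2100: Tue  2101: Wed (+1)  2102: Thu (+1)  2103: Fri (+1)  2104: Sat (+1) ✓
  2105: Mon (+2)  2106: Tue (+1)  2107: Wed (+1)  2108: Thu (+1)  2109: Sat (+2) ✓
  2110: Sun (+1)  2111: Mon (+1)  2112: Tue (+1)  2113: Thu (+2)  … (52 more years) …
  2166: Sun (+1)  2167: Mon (+1)  2168: Tue (+1)  2169: Thu (+2)  2170: Fri (+1)
  2171: Sat (+1) ✓  2172: Sun (+1)  2173: Tue (+2)  2174: Wed (+1)  2175: Thu (+1)
  2176: Fri (+1)  2177: Sun (+2)  2178: Mon (+1)  2179: Tue (+1)
Saturday years: 2104, 2109, 2115, 2126, 2132, 2137, 2143, 2154, 2160, 2165, 2171 — 11 in total.

11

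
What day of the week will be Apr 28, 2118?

Thursday

January 1, 2118 is a Saturday.
April 28 is day 118 of the year, i.e. 117 days after Jan 1.
117 mod 7 = 5, so advance 5 weekdays from Saturday: Thursday.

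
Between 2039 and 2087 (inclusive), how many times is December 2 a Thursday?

6

Track December 2's weekday year by year (advancing +1, or +2 across a Feb 29):
  2039: Fri  2040: Sun (+2)  2041: Mon (+1)  2042: Tue (+1)  2043: Wed (+1)
  2044: Fri (+2)  2045: Sat (+1)  2046: Sun (+1)  2047: Mon (+1)  2048: Wed (+2)
  2049: Thu (+1) ✓  2050: Fri (+1)  2051: Sat (+1)  2052: Mon (+2)  … (21 more years) …
  2074: Sun (+1)  2075: Mon (+1)  2076: Wed (+2)  2077: Thu (+1) ✓  2078: Fri (+1)
  2079: Sat (+1)  2080: Mon (+2)  2081: Tue (+1)  2082: Wed (+1)  2083: Thu (+1) ✓
  2084: Sat (+2)  2085: Sun (+1)  2086: Mon (+1)  2087: Tue (+1)
Thursday years: 2049, 2055, 2060, 2066, 2077, 2083 — 6 in total.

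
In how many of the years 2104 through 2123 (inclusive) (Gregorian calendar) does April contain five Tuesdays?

6

April has 30 days; it has five Tuesdays when Tuesday falls among the first (month-length − 28) days — i.e. when April 1 is one of Tuesday/Monday.
April 1 by year: 2104:Tue✓ 2105:Wed 2106:Thu 2107:Fri 2108:Sun 2109:Mon✓ 2110:Tue✓ 2111:Wed 2112:Fri 2113:Sat 2114:Sun 2115:Mon✓ 2116:Wed 2117:Thu 2118:Fri 2119:Sat 2120:Mon✓ 2121:Tue✓ 2122:Wed 2123:Thu
Years with five Tuesdays: 2104, 2109, 2110, 2115, 2120, 2121 → 6.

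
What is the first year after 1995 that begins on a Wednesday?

Jan 1 advances by 2 weekdays after a leap year and by 1 after a common year.
1995: Jan 1 is Sunday.
1996: Monday (leap)
1997: Wednesday
1997 begins on a Wednesday

1997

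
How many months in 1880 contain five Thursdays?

5

A month of length L has five Thursdays iff its first Thursday is on day ≤ L−28 (so day 1–3 in a 31-day month, 1–2 in a 30-day month, day 1 in a leap February).
Checking each month of 1880: Jan starts Thu (31d) ✓; Feb starts Sun (29d); Mar starts Mon (31d); Apr starts Thu (30d) ✓; May starts Sat (31d); Jun starts Tue (30d); Jul starts Thu (31d) ✓; Aug starts Sun (31d); Sep starts Wed (30d) ✓; Oct starts Fri (31d); Nov starts Mon (30d); Dec starts Wed (31d) ✓.
Five-Thursday months: January, April, July, September, December → 5.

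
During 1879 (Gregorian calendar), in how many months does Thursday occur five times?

A month of length L has five Thursdays iff its first Thursday is on day ≤ L−28 (so day 1–3 in a 31-day month, 1–2 in a 30-day month, day 1 in a leap February).
Checking each month of 1879: Jan starts Wed (31d) ✓; Feb starts Sat (28d); Mar starts Sat (31d); Apr starts Tue (30d); May starts Thu (31d) ✓; Jun starts Sun (30d); Jul starts Tue (31d) ✓; Aug starts Fri (31d); Sep starts Mon (30d); Oct starts Wed (31d) ✓; Nov starts Sat (30d); Dec starts Mon (31d).
Five-Thursday months: January, May, July, October → 4.

4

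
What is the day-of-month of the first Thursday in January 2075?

January 1, 2075 is a Tuesday, so the first Thursday is the 3rd.
The first Thursday is 3 + 0 = 3.

3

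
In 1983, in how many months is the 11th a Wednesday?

1

Check the 11th of each month of 1983: Jan 11: Tue, Feb 11: Fri, Mar 11: Fri, Apr 11: Mon, May 11: Wed, Jun 11: Sat, Jul 11: Mon, Aug 11: Thu, Sep 11: Sun, Oct 11: Tue, Nov 11: Fri, Dec 11: Sun.
Wednesday occurs in May — 1 month.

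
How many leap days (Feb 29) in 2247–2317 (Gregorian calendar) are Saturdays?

3

Leap years in 2247–2317: 17 of them.
Feb 29 weekday advances by 5 (mod 7) from one leap year to the next four years later (or differs when a century non-leap intervenes).
Leap-day weekdays: 2248:Tue 2252:Sun 2256:Fri 2260:Wed 2264:Mon 2268:Sat✓ 2272:Thu 2276:Tue 2280:Sun 2284:Fri 2288:Wed 2292:Mon 2296:Sat✓ 2304:Mon 2308:Sat✓ 2312:Thu 2316:Tue
Saturday: 2268, 2296, 2308 → 3.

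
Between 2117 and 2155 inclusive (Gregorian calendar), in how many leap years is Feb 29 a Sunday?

1

Leap years in 2117–2155: 9 of them.
Feb 29 weekday advances by 5 (mod 7) from one leap year to the next four years later (or differs when a century non-leap intervenes).
Leap-day weekdays: 2120:Thu 2124:Tue 2128:Sun✓ 2132:Fri 2136:Wed 2140:Mon 2144:Sat 2148:Thu 2152:Tue
Sunday: 2128 → 1.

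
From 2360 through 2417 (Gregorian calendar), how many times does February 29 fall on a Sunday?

Leap years in 2360–2417: 15 of them.
Feb 29 weekday advances by 5 (mod 7) from one leap year to the next four years later (or differs when a century non-leap intervenes).
Leap-day weekdays: 2360:Mon 2364:Sat 2368:Thu 2372:Tue 2376:Sun✓ 2380:Fri 2384:Wed 2388:Mon 2392:Sat 2396:Thu 2400:Tue 2404:Sun✓ 2408:Fri 2412:Wed 2416:Mon
Sunday: 2376, 2404 → 2.

2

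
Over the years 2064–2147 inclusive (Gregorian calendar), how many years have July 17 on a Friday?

Track July 17's weekday year by year (advancing +1, or +2 across a Feb 29):
  2064: Thu  2065: Fri (+1) ✓  2066: Sat (+1)  2067: Sun (+1)  2068: Tue (+2)
  2069: Wed (+1)  2070: Thu (+1)  2071: Fri (+1) ✓  2072: Sun (+2)  2073: Mon (+1)
  2074: Tue (+1)  2075: Wed (+1)  2076: Fri (+2) ✓  2077: Sat (+1)  … (56 more years) …
  2134: Sat (+1)  2135: Sun (+1)  2136: Tue (+2)  2137: Wed (+1)  2138: Thu (+1)
  2139: Fri (+1) ✓  2140: Sun (+2)  2141: Mon (+1)  2142: Tue (+1)  2143: Wed (+1)
  2144: Fri (+2) ✓  2145: Sat (+1)  2146: Sun (+1)  2147: Mon (+1)
Friday years: 2065, 2071, 2076, 2082, 2093, 2099, 2105, 2111, 2116, 2122, 2133, 2139, 2144 — 13 in total.

13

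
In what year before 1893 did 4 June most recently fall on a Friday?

1886

From one year to the next, a fixed date's weekday advances by 1, or by 2 when a Feb 29 lies between the two dates.
1893: June 4 is Sunday.
1892: Saturday (−1)
1891: Thursday (−2)
1890: Wednesday (−1)
1889: Tuesday (−1)
1888: Monday (−1)
1887: Saturday (−2)
1886: Friday (−1)
4 June falls on a Friday in 1886.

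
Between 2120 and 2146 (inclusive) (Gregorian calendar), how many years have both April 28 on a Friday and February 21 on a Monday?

1

Check each year's weekday for April 28 and February 21:
  2120: Sun/Wed  2121: Mon/Fri  2122: Tue/Sat  2123: Wed/Sun  2124: Fri/Mon ✓  2125: Sat/Wed  2126: Sun/Thu  2127: Mon/Fri  2128: Wed/Sat  2129: Thu/Mon  2130: Fri/Tue  2131: Sat/Wed  2132: Mon/Thu  2133: Tue/Sat  2134: Wed/Sun  2135: Thu/Mon  2136: Sat/Tue  2137: Sun/Thu  2138: Mon/Fri  2139: Tue/Sat  2140: Thu/Sun  2141: Fri/Tue  2142: Sat/Wed  2143: Sun/Thu  2144: Tue/Fri  2145: Wed/Sun  2146: Thu/Mon
Both conditions hold in: 2124 — 1.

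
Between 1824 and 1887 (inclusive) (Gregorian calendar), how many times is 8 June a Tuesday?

10

Track 8 June's weekday year by year (advancing +1, or +2 across a Feb 29):
  1824: Tue ✓  1825: Wed (+1)  1826: Thu (+1)  1827: Fri (+1)  1828: Sun (+2)
  1829: Mon (+1)  1830: Tue (+1) ✓  1831: Wed (+1)  1832: Fri (+2)  1833: Sat (+1)
  1834: Sun (+1)  1835: Mon (+1)  1836: Wed (+2)  1837: Thu (+1)  … (36 more years) …
  1874: Mon (+1)  1875: Tue (+1) ✓  1876: Thu (+2)  1877: Fri (+1)  1878: Sat (+1)
  1879: Sun (+1)  1880: Tue (+2) ✓  1881: Wed (+1)  1882: Thu (+1)  1883: Fri (+1)
  1884: Sun (+2)  1885: Mon (+1)  1886: Tue (+1) ✓  1887: Wed (+1)
Tuesday years: 1824, 1830, 1841, 1847, 1852, 1858, 1869, 1875, 1880, 1886 — 10 in total.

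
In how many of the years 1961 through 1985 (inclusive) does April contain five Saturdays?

April has 30 days; it has five Saturdays when Saturday falls among the first (month-length − 28) days — i.e. when April 1 is one of Saturday/Friday.
April 1 by year: 1961:Sat✓ 1962:Sun 1963:Mon 1964:Wed 1965:Thu 1966:Fri✓ 1967:Sat✓ 1968:Mon 1969:Tue 1970:Wed 1971:Thu 1972:Sat✓ 1973:Sun 1974:Mon 1975:Tue 1976:Thu 1977:Fri✓ 1978:Sat✓ 1979:Sun 1980:Tue 1981:Wed 1982:Thu 1983:Fri✓ 1984:Sun 1985:Mon
Years with five Saturdays: 1961, 1966, 1967, 1972, 1977, 1978, 1983 → 7.

7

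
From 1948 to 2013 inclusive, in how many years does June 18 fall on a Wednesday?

Track June 18's weekday year by year (advancing +1, or +2 across a Feb 29):
  1948: Fri  1949: Sat (+1)  1950: Sun (+1)  1951: Mon (+1)  1952: Wed (+2) ✓
  1953: Thu (+1)  1954: Fri (+1)  1955: Sat (+1)  1956: Mon (+2)  1957: Tue (+1)
  1958: Wed (+1) ✓  1959: Thu (+1)  1960: Sat (+2)  1961: Sun (+1)  … (38 more years) …
  2000: Sun (+2)  2001: Mon (+1)  2002: Tue (+1)  2003: Wed (+1) ✓  2004: Fri (+2)
  2005: Sat (+1)  2006: Sun (+1)  2007: Mon (+1)  2008: Wed (+2) ✓  2009: Thu (+1)
  2010: Fri (+1)  2011: Sat (+1)  2012: Mon (+2)  2013: Tue (+1)
Wednesday years: 1952, 1958, 1969, 1975, 1980, 1986, 1997, 2003, 2008 — 9 in total.

9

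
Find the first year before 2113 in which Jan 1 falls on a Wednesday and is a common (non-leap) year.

Jan 1 advances by 2 weekdays after a leap year and by 1 after a common year.
2113: Jan 1 is Sunday.
2112: Friday (leap)
2111: Thursday
2110: Wednesday
2110 begins on a Wednesday and is a common year.

2110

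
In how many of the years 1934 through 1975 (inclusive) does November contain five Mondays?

12

November has 30 days; it has five Mondays when Monday falls among the first (month-length − 28) days — i.e. when November 1 is one of Monday/Sunday.
November 1 by year: 1934:Thu 1935:Fri 1936:Sun✓ 1937:Mon✓ 1938:Tue 1939:Wed 1940:Fri 1941:Sat 1942:Sun✓ 1943:Mon✓ 1944:Wed 1945:Thu 1946:Fri 1947:Sat 1948:Mon✓ …(12 more)… 1961:Wed 1962:Thu 1963:Fri 1964:Sun✓ 1965:Mon✓ 1966:Tue 1967:Wed 1968:Fri 1969:Sat 1970:Sun✓ 1971:Mon✓ 1972:Wed 1973:Thu 1974:Fri 1975:Sat
Years with five Mondays: 1936, 1937, 1942, 1943, 1948, 1953, 1954, 1959, 1964, 1965, 1970, 1971 → 12.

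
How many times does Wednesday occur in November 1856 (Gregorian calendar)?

4

November 1856 has 30 days and begins on Saturday.
The first Wednesday is November 5.
Wednesdays fall on 5, 12, 19, 26 — that's 4.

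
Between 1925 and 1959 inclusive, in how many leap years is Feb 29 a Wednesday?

2

Leap years in 1925–1959: 8 of them.
Feb 29 weekday advances by 5 (mod 7) from one leap year to the next four years later (or differs when a century non-leap intervenes).
Leap-day weekdays: 1928:Wed✓ 1932:Mon 1936:Sat 1940:Thu 1944:Tue 1948:Sun 1952:Fri 1956:Wed✓
Wednesday: 1928, 1956 → 2.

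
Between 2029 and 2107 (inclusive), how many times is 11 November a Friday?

Track 11 November's weekday year by year (advancing +1, or +2 across a Feb 29):
  2029: Sun  2030: Mon (+1)  2031: Tue (+1)  2032: Thu (+2)  2033: Fri (+1) ✓
  2034: Sat (+1)  2035: Sun (+1)  2036: Tue (+2)  2037: Wed (+1)  2038: Thu (+1)
  2039: Fri (+1) ✓  2040: Sun (+2)  2041: Mon (+1)  2042: Tue (+1)  … (51 more years) …
  2094: Thu (+1)  2095: Fri (+1) ✓  2096: Sun (+2)  2097: Mon (+1)  2098: Tue (+1)
  2099: Wed (+1)  2100: Thu (+1)  2101: Fri (+1) ✓  2102: Sat (+1)  2103: Sun (+1)
  2104: Tue (+2)  2105: Wed (+1)  2106: Thu (+1)  2107: Fri (+1) ✓
Friday years: 2033, 2039, 2044, 2050, 2061, 2067, 2072, 2078, 2089, 2095, 2101, 2107 — 12 in total.

12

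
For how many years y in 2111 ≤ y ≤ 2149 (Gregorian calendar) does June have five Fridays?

June has 30 days; it has five Fridays when Friday falls among the first (month-length − 28) days — i.e. when June 1 is one of Friday/Thursday.
June 1 by year: 2111:Mon 2112:Wed 2113:Thu✓ 2114:Fri✓ 2115:Sat 2116:Mon 2117:Tue 2118:Wed 2119:Thu✓ 2120:Sat 2121:Sun 2122:Mon 2123:Tue 2124:Thu✓ 2125:Fri✓ …(9 more)… 2135:Wed 2136:Fri✓ 2137:Sat 2138:Sun 2139:Mon 2140:Wed 2141:Thu✓ 2142:Fri✓ 2143:Sat 2144:Mon 2145:Tue 2146:Wed 2147:Thu✓ 2148:Sat 2149:Sun
Years with five Fridays: 2113, 2114, 2119, 2124, 2125, 2130, 2131, 2136, 2141, 2142, 2147 → 11.

11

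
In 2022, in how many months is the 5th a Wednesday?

Check the 5th of each month of 2022: Jan 5: Wed, Feb 5: Sat, Mar 5: Sat, Apr 5: Tue, May 5: Thu, Jun 5: Sun, Jul 5: Tue, Aug 5: Fri, Sep 5: Mon, Oct 5: Wed, Nov 5: Sat, Dec 5: Mon.
Wednesday occurs in January, October — 2 months.

2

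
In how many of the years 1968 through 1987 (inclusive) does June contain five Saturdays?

6

June has 30 days; it has five Saturdays when Saturday falls among the first (month-length − 28) days — i.e. when June 1 is one of Saturday/Friday.
June 1 by year: 1968:Sat✓ 1969:Sun 1970:Mon 1971:Tue 1972:Thu 1973:Fri✓ 1974:Sat✓ 1975:Sun 1976:Tue 1977:Wed 1978:Thu 1979:Fri✓ 1980:Sun 1981:Mon 1982:Tue 1983:Wed 1984:Fri✓ 1985:Sat✓ 1986:Sun 1987:Mon
Years with five Saturdays: 1968, 1973, 1974, 1979, 1984, 1985 → 6.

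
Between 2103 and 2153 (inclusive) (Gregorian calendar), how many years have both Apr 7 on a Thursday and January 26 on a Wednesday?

Check each year's weekday for Apr 7 and January 26:
  2103: Sat/Fri  2104: Mon/Sat  2105: Tue/Mon  2106: Wed/Tue  2107: Thu/Wed ✓  2108: Sat/Thu  2109: Sun/Sat  2110: Mon/Sun  2111: Tue/Mon  2112: Thu/Tue  2113: Fri/Thu  2114: Sat/Fri  2115: Sun/Sat  2116: Tue/Sun  …(23 more)…  2140: Thu/Tue  2141: Fri/Thu  2142: Sat/Fri  2143: Sun/Sat  2144: Tue/Sun  2145: Wed/Tue  2146: Thu/Wed ✓  2147: Fri/Thu  2148: Sun/Fri  2149: Mon/Sun  2150: Tue/Mon  2151: Wed/Tue  2152: Fri/Wed  2153: Sat/Fri
Both conditions hold in: 2107, 2118, 2129, 2135, 2146 — 5.

5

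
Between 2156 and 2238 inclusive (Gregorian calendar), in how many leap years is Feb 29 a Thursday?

Leap years in 2156–2238: 20 of them.
Feb 29 weekday advances by 5 (mod 7) from one leap year to the next four years later (or differs when a century non-leap intervenes).
Leap-day weekdays: 2156:Sun 2160:Fri 2164:Wed 2168:Mon 2172:Sat 2176:Thu✓ 2180:Tue 2184:Sun 2188:Fri 2192:Wed 2196:Mon 2204:Wed 2208:Mon 2212:Sat 2216:Thu✓ 2220:Tue 2224:Sun 2228:Fri 2232:Wed 2236:Mon
Thursday: 2176, 2216 → 2.

2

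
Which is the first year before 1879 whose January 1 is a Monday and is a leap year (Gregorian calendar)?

1872

Jan 1 advances by 2 weekdays after a leap year and by 1 after a common year.
1879: Jan 1 is Wednesday.
1878: Tuesday
1877: Monday
1876: Saturday (leap)
1875: Friday
1874: Thursday
1873: Wednesday
1872: Monday (leap)
1872 begins on a Monday and is a leap year.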